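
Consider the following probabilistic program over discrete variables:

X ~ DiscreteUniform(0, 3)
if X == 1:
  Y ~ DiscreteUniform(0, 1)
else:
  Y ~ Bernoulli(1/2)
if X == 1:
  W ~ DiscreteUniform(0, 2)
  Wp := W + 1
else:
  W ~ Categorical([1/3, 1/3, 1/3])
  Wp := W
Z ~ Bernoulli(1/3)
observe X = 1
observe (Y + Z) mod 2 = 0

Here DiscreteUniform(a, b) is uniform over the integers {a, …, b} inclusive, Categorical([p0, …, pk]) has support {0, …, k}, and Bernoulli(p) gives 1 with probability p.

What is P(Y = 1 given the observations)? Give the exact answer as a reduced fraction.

P(Y = 1 | obs) = 1/3

Enumerate traces; 6 have nonzero weight after conditioning:
  (X=1, Y=0, W=0, Z=0) weight 1/36
  (X=1, Y=0, W=1, Z=0) weight 1/36
  (X=1, Y=0, W=2, Z=0) weight 1/36
  (X=1, Y=1, W=0, Z=1) weight 1/72
  (X=1, Y=1, W=1, Z=1) weight 1/72
  (X=1, Y=1, W=2, Z=1) weight 1/72
Group by Y:
  weight(Y=0) = 1/12
  weight(Y=1) = 1/24
Total weight = 1/12 + 1/24 = 1/8
P(Y=0 | obs) = 1/12 / 1/8 = 2/3
P(Y=1 | obs) = 1/24 / 1/8 = 1/3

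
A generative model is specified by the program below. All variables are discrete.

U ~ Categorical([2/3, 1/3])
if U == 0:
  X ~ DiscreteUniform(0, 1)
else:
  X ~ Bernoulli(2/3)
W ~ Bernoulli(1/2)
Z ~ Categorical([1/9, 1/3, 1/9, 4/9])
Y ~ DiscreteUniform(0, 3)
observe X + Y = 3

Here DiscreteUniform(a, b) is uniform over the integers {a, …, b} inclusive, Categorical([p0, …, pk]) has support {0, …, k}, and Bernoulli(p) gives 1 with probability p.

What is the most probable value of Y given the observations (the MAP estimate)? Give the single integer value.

Enumerate traces; 32 have nonzero weight after conditioning:
  (U=0, X=0, W=0, Z=0, Y=3) weight 1/216
  (U=0, X=0, W=0, Z=1, Y=3) weight 1/72
  (U=0, X=0, W=0, Z=2, Y=3) weight 1/216
  (U=0, X=0, W=0, Z=3, Y=3) weight 1/54
  (U=0, X=0, W=1, Z=0, Y=3) weight 1/216
  (U=0, X=0, W=1, Z=1, Y=3) weight 1/72
  (U=0, X=0, W=1, Z=2, Y=3) weight 1/216
  (U=0, X=0, W=1, Z=3, Y=3) weight 1/54
  (U=0, X=1, W=0, Z=0, Y=2) weight 1/216
  … 23 more
Group by Y:
  weight(Y=2) = 5/36
  weight(Y=3) = 1/9
Total weight = 5/36 + 1/9 = 1/4
P(Y=2 | obs) = 5/36 / 1/4 = 5/9
P(Y=3 | obs) = 1/9 / 1/4 = 4/9
argmax = 2

argmax_v P(Y = v | obs) = 2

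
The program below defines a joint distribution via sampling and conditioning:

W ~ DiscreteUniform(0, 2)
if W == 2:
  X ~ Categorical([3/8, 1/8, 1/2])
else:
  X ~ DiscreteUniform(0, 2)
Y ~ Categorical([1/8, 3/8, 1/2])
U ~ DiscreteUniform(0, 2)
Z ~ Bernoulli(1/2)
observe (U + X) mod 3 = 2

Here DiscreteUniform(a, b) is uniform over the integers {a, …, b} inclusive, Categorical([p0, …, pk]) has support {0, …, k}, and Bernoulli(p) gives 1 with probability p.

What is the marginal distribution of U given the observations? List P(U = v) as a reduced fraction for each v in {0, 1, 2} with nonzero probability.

Enumerate traces; 54 have nonzero weight after conditioning:
  (W=0, X=0, Y=0, U=2, Z=0) weight 1/432
  (W=0, X=0, Y=0, U=2, Z=1) weight 1/432
  (W=0, X=0, Y=1, U=2, Z=0) weight 1/144
  (W=0, X=0, Y=1, U=2, Z=1) weight 1/144
  (W=0, X=0, Y=2, U=2, Z=0) weight 1/108
  (W=0, X=0, Y=2, U=2, Z=1) weight 1/108
  (W=0, X=1, Y=0, U=1, Z=0) weight 1/432
  (W=0, X=1, Y=0, U=1, Z=1) weight 1/432
  (W=0, X=2, Y=0, U=0, Z=0) weight 1/432
  … 45 more
Group by U:
  weight(U=0) = 7/54
  weight(U=1) = 19/216
  weight(U=2) = 25/216
Total weight = 7/54 + 19/216 + 25/216 = 1/3
P(U=0 | obs) = 7/54 / 1/3 = 7/18
P(U=1 | obs) = 19/216 / 1/3 = 19/72
P(U=2 | obs) = 25/216 / 1/3 = 25/72

P(U=0) = 7/18, P(U=1) = 19/72, P(U=2) = 25/72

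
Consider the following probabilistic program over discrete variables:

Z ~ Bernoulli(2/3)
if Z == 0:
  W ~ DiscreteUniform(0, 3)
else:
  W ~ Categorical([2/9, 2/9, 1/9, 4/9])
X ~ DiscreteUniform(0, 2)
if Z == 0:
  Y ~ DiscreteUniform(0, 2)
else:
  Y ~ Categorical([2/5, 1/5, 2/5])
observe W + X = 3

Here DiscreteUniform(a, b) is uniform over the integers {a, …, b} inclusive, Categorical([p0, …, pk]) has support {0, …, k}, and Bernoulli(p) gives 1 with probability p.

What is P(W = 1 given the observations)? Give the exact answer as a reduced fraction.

Enumerate traces; 18 have nonzero weight after conditioning:
  (Z=0, W=1, X=2, Y=0) weight 1/108
  (Z=0, W=1, X=2, Y=1) weight 1/108
  (Z=0, W=1, X=2, Y=2) weight 1/108
  (Z=0, W=2, X=1, Y=0) weight 1/108
  (Z=0, W=2, X=1, Y=1) weight 1/108
  (Z=0, W=2, X=1, Y=2) weight 1/108
  (Z=0, W=3, X=0, Y=0) weight 1/108
  (Z=0, W=3, X=0, Y=1) weight 1/108
  … 10 more
Group by W:
  weight(W=1) = 25/324
  weight(W=2) = 17/324
  weight(W=3) = 41/324
Total weight = 25/324 + 17/324 + 41/324 = 83/324
P(W=1 | obs) = 25/324 / 83/324 = 25/83
P(W=2 | obs) = 17/324 / 83/324 = 17/83
P(W=3 | obs) = 41/324 / 83/324 = 41/83

P(W = 1 | obs) = 25/83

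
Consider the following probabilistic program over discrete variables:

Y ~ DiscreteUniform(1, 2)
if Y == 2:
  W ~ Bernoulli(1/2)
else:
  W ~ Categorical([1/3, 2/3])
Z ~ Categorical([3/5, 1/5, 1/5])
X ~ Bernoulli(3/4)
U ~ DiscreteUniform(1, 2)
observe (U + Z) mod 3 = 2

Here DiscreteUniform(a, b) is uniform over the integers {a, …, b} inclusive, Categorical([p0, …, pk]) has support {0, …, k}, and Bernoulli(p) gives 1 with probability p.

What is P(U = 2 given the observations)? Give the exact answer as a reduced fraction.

P(U = 2 | obs) = 3/4

Enumerate traces; 16 have nonzero weight after conditioning:
  (Y=1, W=0, Z=0, X=0, U=2) weight 1/80
  (Y=1, W=0, Z=0, X=1, U=2) weight 3/80
  (Y=1, W=0, Z=1, X=0, U=1) weight 1/240
  (Y=1, W=0, Z=1, X=1, U=1) weight 1/80
  (Y=1, W=1, Z=0, X=0, U=2) weight 1/40
  (Y=1, W=1, Z=0, X=1, U=2) weight 3/40
  (Y=1, W=1, Z=1, X=0, U=1) weight 1/120
  (Y=1, W=1, Z=1, X=1, U=1) weight 1/40
  … 8 more
Group by U:
  weight(U=1) = 1/10
  weight(U=2) = 3/10
Total weight = 1/10 + 3/10 = 2/5
P(U=1 | obs) = 1/10 / 2/5 = 1/4
P(U=2 | obs) = 3/10 / 2/5 = 3/4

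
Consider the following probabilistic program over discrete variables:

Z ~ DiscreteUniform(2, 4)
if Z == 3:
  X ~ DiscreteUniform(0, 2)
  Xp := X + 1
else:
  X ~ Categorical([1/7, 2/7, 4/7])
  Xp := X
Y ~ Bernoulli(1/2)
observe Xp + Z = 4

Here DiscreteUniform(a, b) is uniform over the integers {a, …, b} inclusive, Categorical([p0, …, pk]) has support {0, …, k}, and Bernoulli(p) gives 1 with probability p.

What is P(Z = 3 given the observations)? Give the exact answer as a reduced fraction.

P(Z = 3 | obs) = 7/22

Enumerate traces; 6 have nonzero weight after conditioning:
  (Z=2, X=2, Y=0) weight 2/21
  (Z=2, X=2, Y=1) weight 2/21
  (Z=3, X=0, Y=0) weight 1/18
  (Z=3, X=0, Y=1) weight 1/18
  (Z=4, X=0, Y=0) weight 1/42
  (Z=4, X=0, Y=1) weight 1/42
Group by Z:
  weight(Z=2) = 4/21
  weight(Z=3) = 1/9
  weight(Z=4) = 1/21
Total weight = 4/21 + 1/9 + 1/21 = 22/63
P(Z=2 | obs) = 4/21 / 22/63 = 6/11
P(Z=3 | obs) = 1/9 / 22/63 = 7/22
P(Z=4 | obs) = 1/21 / 22/63 = 3/22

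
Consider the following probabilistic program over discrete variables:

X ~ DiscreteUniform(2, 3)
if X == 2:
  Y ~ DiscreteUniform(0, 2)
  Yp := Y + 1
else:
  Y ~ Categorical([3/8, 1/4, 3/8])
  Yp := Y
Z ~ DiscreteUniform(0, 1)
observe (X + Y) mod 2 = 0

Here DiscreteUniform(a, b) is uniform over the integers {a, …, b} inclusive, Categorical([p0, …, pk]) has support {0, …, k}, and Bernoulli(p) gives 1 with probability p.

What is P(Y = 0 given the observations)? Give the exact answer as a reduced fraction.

P(Y = 0 | obs) = 4/11

Enumerate traces; 6 have nonzero weight after conditioning:
  (X=2, Y=0, Z=0) weight 1/12
  (X=2, Y=0, Z=1) weight 1/12
  (X=2, Y=2, Z=0) weight 1/12
  (X=2, Y=2, Z=1) weight 1/12
  (X=3, Y=1, Z=0) weight 1/16
  (X=3, Y=1, Z=1) weight 1/16
Group by Y:
  weight(Y=0) = 1/6
  weight(Y=1) = 1/8
  weight(Y=2) = 1/6
Total weight = 1/6 + 1/8 + 1/6 = 11/24
P(Y=0 | obs) = 1/6 / 11/24 = 4/11
P(Y=1 | obs) = 1/8 / 11/24 = 3/11
P(Y=2 | obs) = 1/6 / 11/24 = 4/11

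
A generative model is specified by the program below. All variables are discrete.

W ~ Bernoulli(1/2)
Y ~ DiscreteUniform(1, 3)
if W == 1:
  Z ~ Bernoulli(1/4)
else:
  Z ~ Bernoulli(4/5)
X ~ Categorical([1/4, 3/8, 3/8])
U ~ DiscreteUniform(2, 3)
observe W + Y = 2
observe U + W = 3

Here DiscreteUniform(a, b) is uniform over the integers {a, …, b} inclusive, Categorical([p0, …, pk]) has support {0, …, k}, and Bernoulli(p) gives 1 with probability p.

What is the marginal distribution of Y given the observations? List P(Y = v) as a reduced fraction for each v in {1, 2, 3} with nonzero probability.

P(Y=1) = 1/2, P(Y=2) = 1/2

Enumerate traces; 12 have nonzero weight after conditioning:
  (W=0, Y=2, Z=0, X=0, U=3) weight 1/240
  (W=0, Y=2, Z=0, X=1, U=3) weight 1/160
  (W=0, Y=2, Z=0, X=2, U=3) weight 1/160
  (W=0, Y=2, Z=1, X=0, U=3) weight 1/60
  (W=0, Y=2, Z=1, X=1, U=3) weight 1/40
  (W=0, Y=2, Z=1, X=2, U=3) weight 1/40
  (W=1, Y=1, Z=0, X=0, U=2) weight 1/64
  (W=1, Y=1, Z=0, X=1, U=2) weight 3/128
  … 4 more
Group by Y:
  weight(Y=1) = 1/12
  weight(Y=2) = 1/12
Total weight = 1/12 + 1/12 = 1/6
P(Y=1 | obs) = 1/12 / 1/6 = 1/2
P(Y=2 | obs) = 1/12 / 1/6 = 1/2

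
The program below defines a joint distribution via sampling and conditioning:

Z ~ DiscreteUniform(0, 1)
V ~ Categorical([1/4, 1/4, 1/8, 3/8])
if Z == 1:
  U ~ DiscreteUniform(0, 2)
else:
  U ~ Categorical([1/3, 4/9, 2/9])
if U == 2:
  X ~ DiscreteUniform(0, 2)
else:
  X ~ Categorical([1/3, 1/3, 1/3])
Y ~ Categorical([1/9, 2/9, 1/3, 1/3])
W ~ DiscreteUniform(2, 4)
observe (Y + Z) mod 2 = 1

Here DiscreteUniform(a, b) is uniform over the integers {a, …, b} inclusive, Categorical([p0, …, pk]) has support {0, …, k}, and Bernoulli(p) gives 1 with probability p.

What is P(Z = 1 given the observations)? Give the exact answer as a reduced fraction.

P(Z = 1 | obs) = 4/9

Enumerate traces; 432 have nonzero weight after conditioning:
  (Z=0, V=0, U=0, X=0, Y=1, W=2) weight 1/972
  (Z=0, V=0, U=0, X=0, Y=1, W=3) weight 1/972
  (Z=0, V=0, U=0, X=0, Y=1, W=4) weight 1/972
  (Z=0, V=0, U=0, X=0, Y=3, W=2) weight 1/648
  (Z=0, V=0, U=0, X=0, Y=3, W=3) weight 1/648
  (Z=0, V=0, U=0, X=0, Y=3, W=4) weight 1/648
  (Z=0, V=0, U=0, X=1, Y=1, W=2) weight 1/972
  (Z=0, V=0, U=0, X=1, Y=1, W=3) weight 1/972
  (Z=1, V=0, U=0, X=0, Y=0, W=2) weight 1/1944
  … 423 more
Group by Z:
  weight(Z=0) = 5/18
  weight(Z=1) = 2/9
Total weight = 5/18 + 2/9 = 1/2
P(Z=0 | obs) = 5/18 / 1/2 = 5/9
P(Z=1 | obs) = 2/9 / 1/2 = 4/9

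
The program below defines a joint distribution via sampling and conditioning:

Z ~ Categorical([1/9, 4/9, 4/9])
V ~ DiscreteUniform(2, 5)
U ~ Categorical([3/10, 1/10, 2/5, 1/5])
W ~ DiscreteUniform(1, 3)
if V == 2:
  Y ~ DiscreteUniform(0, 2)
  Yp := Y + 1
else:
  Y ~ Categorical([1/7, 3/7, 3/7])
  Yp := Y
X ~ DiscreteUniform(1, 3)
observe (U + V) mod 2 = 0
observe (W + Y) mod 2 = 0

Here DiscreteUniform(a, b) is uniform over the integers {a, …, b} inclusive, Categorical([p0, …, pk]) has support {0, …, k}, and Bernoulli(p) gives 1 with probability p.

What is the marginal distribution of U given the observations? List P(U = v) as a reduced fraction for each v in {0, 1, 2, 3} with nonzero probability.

Enumerate traces; 288 have nonzero weight after conditioning:
  (Z=0, V=2, U=0, W=1, Y=1, X=1) weight 1/3240
  (Z=0, V=2, U=0, W=1, Y=1, X=2) weight 1/3240
  (Z=0, V=2, U=0, W=1, Y=1, X=3) weight 1/3240
  (Z=0, V=2, U=0, W=2, Y=0, X=1) weight 1/3240
  (Z=0, V=2, U=0, W=2, Y=0, X=2) weight 1/3240
  (Z=0, V=2, U=0, W=2, Y=0, X=3) weight 1/3240
  (Z=0, V=2, U=0, W=2, Y=2, X=1) weight 1/3240
  (Z=0, V=2, U=0, W=2, Y=2, X=2) weight 1/3240
  (Z=0, V=2, U=2, W=1, Y=1, X=1) weight 1/2430
  (Z=0, V=3, U=1, W=1, Y=1, X=1) weight 1/7560
  … 278 more
Group by U:
  weight(U=0) = 29/420
  weight(U=1) = 1/42
  weight(U=2) = 29/315
  weight(U=3) = 1/21
Total weight = 29/420 + 1/42 + 29/315 + 1/21 = 293/1260
P(U=0 | obs) = 29/420 / 293/1260 = 87/293
P(U=1 | obs) = 1/42 / 293/1260 = 30/293
P(U=2 | obs) = 29/315 / 293/1260 = 116/293
P(U=3 | obs) = 1/21 / 293/1260 = 60/293

P(U=0) = 87/293, P(U=1) = 30/293, P(U=2) = 116/293, P(U=3) = 60/293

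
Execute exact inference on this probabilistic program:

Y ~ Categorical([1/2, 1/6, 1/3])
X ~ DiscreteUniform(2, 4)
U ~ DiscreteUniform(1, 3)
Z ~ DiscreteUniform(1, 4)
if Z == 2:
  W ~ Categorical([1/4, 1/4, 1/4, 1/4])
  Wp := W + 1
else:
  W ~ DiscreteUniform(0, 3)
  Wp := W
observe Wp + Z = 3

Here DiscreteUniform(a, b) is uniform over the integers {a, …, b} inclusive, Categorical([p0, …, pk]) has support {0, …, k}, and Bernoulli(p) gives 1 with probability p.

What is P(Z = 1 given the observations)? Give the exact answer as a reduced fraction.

P(Z = 1 | obs) = 1/3

Enumerate traces; 81 have nonzero weight after conditioning:
  (Y=0, X=2, U=1, Z=1, W=2) weight 1/288
  (Y=0, X=2, U=1, Z=2, W=0) weight 1/288
  (Y=0, X=2, U=1, Z=3, W=0) weight 1/288
  (Y=0, X=2, U=2, Z=1, W=2) weight 1/288
  (Y=0, X=2, U=2, Z=2, W=0) weight 1/288
  (Y=0, X=2, U=2, Z=3, W=0) weight 1/288
  (Y=0, X=2, U=3, Z=1, W=2) weight 1/288
  (Y=0, X=2, U=3, Z=2, W=0) weight 1/288
  … 73 more
Group by Z:
  weight(Z=1) = 1/16
  weight(Z=2) = 1/16
  weight(Z=3) = 1/16
Total weight = 1/16 + 1/16 + 1/16 = 3/16
P(Z=1 | obs) = 1/16 / 3/16 = 1/3
P(Z=2 | obs) = 1/16 / 3/16 = 1/3
P(Z=3 | obs) = 1/16 / 3/16 = 1/3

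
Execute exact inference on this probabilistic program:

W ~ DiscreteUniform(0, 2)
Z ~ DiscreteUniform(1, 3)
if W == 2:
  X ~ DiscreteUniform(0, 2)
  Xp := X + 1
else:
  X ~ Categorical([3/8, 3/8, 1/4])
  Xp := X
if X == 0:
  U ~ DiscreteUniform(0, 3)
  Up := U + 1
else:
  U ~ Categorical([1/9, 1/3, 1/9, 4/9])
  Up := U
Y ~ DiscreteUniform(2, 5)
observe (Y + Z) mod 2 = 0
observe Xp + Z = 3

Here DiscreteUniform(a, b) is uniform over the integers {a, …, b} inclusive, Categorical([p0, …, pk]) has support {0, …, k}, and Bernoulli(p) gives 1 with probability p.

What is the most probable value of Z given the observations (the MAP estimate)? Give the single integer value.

Enumerate traces; 64 have nonzero weight after conditioning:
  (W=0, Z=1, X=2, U=0, Y=3) weight 1/1296
  (W=0, Z=1, X=2, U=0, Y=5) weight 1/1296
  (W=0, Z=1, X=2, U=1, Y=3) weight 1/432
  (W=0, Z=1, X=2, U=1, Y=5) weight 1/432
  (W=0, Z=1, X=2, U=2, Y=3) weight 1/1296
  (W=0, Z=1, X=2, U=2, Y=5) weight 1/1296
  (W=0, Z=1, X=2, U=3, Y=3) weight 1/324
  (W=0, Z=1, X=2, U=3, Y=5) weight 1/324
  (W=0, Z=2, X=1, U=0, Y=2) weight 1/864
  (W=0, Z=3, X=0, U=0, Y=3) weight 1/384
  … 54 more
Group by Z:
  weight(Z=1) = 5/108
  weight(Z=2) = 13/216
  weight(Z=3) = 1/24
Total weight = 5/108 + 13/216 + 1/24 = 4/27
P(Z=1 | obs) = 5/108 / 4/27 = 5/16
P(Z=2 | obs) = 13/216 / 4/27 = 13/32
P(Z=3 | obs) = 1/24 / 4/27 = 9/32
argmax = 2

argmax_v P(Z = v | obs) = 2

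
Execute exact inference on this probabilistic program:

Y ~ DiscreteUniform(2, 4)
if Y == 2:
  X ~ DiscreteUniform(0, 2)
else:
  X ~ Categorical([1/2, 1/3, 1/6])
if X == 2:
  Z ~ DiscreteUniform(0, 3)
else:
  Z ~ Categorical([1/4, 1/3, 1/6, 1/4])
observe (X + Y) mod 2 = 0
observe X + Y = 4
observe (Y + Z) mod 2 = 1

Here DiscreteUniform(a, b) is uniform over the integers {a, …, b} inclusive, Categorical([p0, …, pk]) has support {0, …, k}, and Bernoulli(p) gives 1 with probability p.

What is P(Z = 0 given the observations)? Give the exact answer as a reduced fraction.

P(Z = 0 | obs) = 6/43

Enumerate traces; 6 have nonzero weight after conditioning:
  (Y=2, X=2, Z=1) weight 1/36
  (Y=2, X=2, Z=3) weight 1/36
  (Y=3, X=1, Z=0) weight 1/36
  (Y=3, X=1, Z=2) weight 1/54
  (Y=4, X=0, Z=1) weight 1/18
  (Y=4, X=0, Z=3) weight 1/24
Group by Z:
  weight(Z=0) = 1/36
  weight(Z=1) = 1/12
  weight(Z=2) = 1/54
  weight(Z=3) = 5/72
Total weight = 1/36 + 1/12 + 1/54 + 5/72 = 43/216
P(Z=0 | obs) = 1/36 / 43/216 = 6/43
P(Z=1 | obs) = 1/12 / 43/216 = 18/43
P(Z=2 | obs) = 1/54 / 43/216 = 4/43
P(Z=3 | obs) = 5/72 / 43/216 = 15/43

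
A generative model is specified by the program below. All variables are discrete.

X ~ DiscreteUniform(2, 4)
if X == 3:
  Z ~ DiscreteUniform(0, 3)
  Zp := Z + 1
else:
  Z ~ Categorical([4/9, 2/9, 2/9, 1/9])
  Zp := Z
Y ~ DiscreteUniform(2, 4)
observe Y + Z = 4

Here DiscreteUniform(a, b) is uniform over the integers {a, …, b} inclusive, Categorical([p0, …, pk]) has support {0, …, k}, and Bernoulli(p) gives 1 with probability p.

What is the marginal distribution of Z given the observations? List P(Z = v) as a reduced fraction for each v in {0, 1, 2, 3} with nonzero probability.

P(Z=0) = 41/91, P(Z=1) = 25/91, P(Z=2) = 25/91

Enumerate traces; 9 have nonzero weight after conditioning:
  (X=2, Z=0, Y=4) weight 4/81
  (X=2, Z=1, Y=3) weight 2/81
  (X=2, Z=2, Y=2) weight 2/81
  (X=3, Z=0, Y=4) weight 1/36
  (X=3, Z=1, Y=3) weight 1/36
  (X=3, Z=2, Y=2) weight 1/36
  (X=4, Z=0, Y=4) weight 4/81
  (X=4, Z=1, Y=3) weight 2/81
  … 1 more
Group by Z:
  weight(Z=0) = 41/324
  weight(Z=1) = 25/324
  weight(Z=2) = 25/324
Total weight = 41/324 + 25/324 + 25/324 = 91/324
P(Z=0 | obs) = 41/324 / 91/324 = 41/91
P(Z=1 | obs) = 25/324 / 91/324 = 25/91
P(Z=2 | obs) = 25/324 / 91/324 = 25/91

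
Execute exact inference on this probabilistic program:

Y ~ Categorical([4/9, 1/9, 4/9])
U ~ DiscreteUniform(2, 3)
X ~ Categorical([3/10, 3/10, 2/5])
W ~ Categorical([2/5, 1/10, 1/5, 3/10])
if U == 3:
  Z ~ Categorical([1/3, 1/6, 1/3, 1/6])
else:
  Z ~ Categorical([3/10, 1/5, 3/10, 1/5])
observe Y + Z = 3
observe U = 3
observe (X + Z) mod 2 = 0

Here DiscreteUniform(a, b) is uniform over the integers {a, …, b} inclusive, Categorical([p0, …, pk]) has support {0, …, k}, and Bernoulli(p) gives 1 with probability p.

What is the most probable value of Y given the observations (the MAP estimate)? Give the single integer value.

Enumerate traces; 16 have nonzero weight after conditioning:
  (Y=0, U=3, X=1, W=0, Z=3) weight 1/225
  (Y=0, U=3, X=1, W=1, Z=3) weight 1/900
  (Y=0, U=3, X=1, W=2, Z=3) weight 1/450
  (Y=0, U=3, X=1, W=3, Z=3) weight 1/300
  (Y=1, U=3, X=0, W=0, Z=2) weight 1/450
  (Y=1, U=3, X=0, W=1, Z=2) weight 1/1800
  (Y=1, U=3, X=0, W=2, Z=2) weight 1/900
  (Y=1, U=3, X=0, W=3, Z=2) weight 1/600
  (Y=2, U=3, X=1, W=0, Z=1) weight 1/225
  … 7 more
Group by Y:
  weight(Y=0) = 1/90
  weight(Y=1) = 7/540
  weight(Y=2) = 1/90
Total weight = 1/90 + 7/540 + 1/90 = 19/540
P(Y=0 | obs) = 1/90 / 19/540 = 6/19
P(Y=1 | obs) = 7/540 / 19/540 = 7/19
P(Y=2 | obs) = 1/90 / 19/540 = 6/19
argmax = 1

argmax_v P(Y = v | obs) = 1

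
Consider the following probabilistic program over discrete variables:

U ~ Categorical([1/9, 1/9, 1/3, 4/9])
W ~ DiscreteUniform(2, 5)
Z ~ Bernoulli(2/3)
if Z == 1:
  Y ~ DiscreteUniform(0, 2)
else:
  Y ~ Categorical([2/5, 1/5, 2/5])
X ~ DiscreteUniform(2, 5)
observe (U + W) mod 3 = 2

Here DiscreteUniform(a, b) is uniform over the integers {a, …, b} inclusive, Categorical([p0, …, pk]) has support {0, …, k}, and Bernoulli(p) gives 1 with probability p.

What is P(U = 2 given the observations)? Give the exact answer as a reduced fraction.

P(U = 2 | obs) = 3/14

Enumerate traces; 144 have nonzero weight after conditioning:
  (U=0, W=2, Z=0, Y=0, X=2) weight 1/1080
  (U=0, W=2, Z=0, Y=0, X=3) weight 1/1080
  (U=0, W=2, Z=0, Y=0, X=4) weight 1/1080
  (U=0, W=2, Z=0, Y=0, X=5) weight 1/1080
  (U=0, W=2, Z=0, Y=1, X=2) weight 1/2160
  (U=0, W=2, Z=0, Y=1, X=3) weight 1/2160
  (U=0, W=2, Z=0, Y=1, X=4) weight 1/2160
  (U=0, W=2, Z=0, Y=1, X=5) weight 1/2160
  (U=1, W=4, Z=0, Y=0, X=2) weight 1/1080
  (U=2, W=3, Z=0, Y=0, X=2) weight 1/360
  … 134 more
Group by U:
  weight(U=0) = 1/18
  weight(U=1) = 1/36
  weight(U=2) = 1/12
  weight(U=3) = 2/9
Total weight = 1/18 + 1/36 + 1/12 + 2/9 = 7/18
P(U=0 | obs) = 1/18 / 7/18 = 1/7
P(U=1 | obs) = 1/36 / 7/18 = 1/14
P(U=2 | obs) = 1/12 / 7/18 = 3/14
P(U=3 | obs) = 2/9 / 7/18 = 4/7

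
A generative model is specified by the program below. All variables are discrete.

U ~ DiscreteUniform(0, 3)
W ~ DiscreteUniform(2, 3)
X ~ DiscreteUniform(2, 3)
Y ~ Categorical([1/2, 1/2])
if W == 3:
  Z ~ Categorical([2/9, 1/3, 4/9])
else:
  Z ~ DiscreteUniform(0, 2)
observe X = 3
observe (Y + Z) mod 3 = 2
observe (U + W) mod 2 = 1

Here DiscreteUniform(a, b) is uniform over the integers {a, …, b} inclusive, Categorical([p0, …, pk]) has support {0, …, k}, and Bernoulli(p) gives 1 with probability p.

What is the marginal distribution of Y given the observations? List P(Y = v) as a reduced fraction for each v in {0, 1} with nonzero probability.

Enumerate traces; 8 have nonzero weight after conditioning:
  (U=0, W=3, X=3, Y=0, Z=2) weight 1/72
  (U=0, W=3, X=3, Y=1, Z=1) weight 1/96
  (U=1, W=2, X=3, Y=0, Z=2) weight 1/96
  (U=1, W=2, X=3, Y=1, Z=1) weight 1/96
  (U=2, W=3, X=3, Y=0, Z=2) weight 1/72
  (U=2, W=3, X=3, Y=1, Z=1) weight 1/96
  (U=3, W=2, X=3, Y=0, Z=2) weight 1/96
  (U=3, W=2, X=3, Y=1, Z=1) weight 1/96
Group by Y:
  weight(Y=0) = 7/144
  weight(Y=1) = 1/24
Total weight = 7/144 + 1/24 = 13/144
P(Y=0 | obs) = 7/144 / 13/144 = 7/13
P(Y=1 | obs) = 1/24 / 13/144 = 6/13

P(Y=0) = 7/13, P(Y=1) = 6/13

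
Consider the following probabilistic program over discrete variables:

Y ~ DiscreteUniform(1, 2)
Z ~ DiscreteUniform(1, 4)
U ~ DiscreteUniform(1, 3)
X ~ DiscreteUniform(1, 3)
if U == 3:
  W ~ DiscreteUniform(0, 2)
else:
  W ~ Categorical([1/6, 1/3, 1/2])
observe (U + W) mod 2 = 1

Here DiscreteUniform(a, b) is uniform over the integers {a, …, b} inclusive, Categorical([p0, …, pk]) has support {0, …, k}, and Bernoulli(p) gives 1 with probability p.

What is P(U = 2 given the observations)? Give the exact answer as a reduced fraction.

Enumerate traces; 120 have nonzero weight after conditioning:
  (Y=1, Z=1, U=1, X=1, W=0) weight 1/432
  (Y=1, Z=1, U=1, X=1, W=2) weight 1/144
  (Y=1, Z=1, U=1, X=2, W=0) weight 1/432
  (Y=1, Z=1, U=1, X=2, W=2) weight 1/144
  (Y=1, Z=1, U=1, X=3, W=0) weight 1/432
  (Y=1, Z=1, U=1, X=3, W=2) weight 1/144
  (Y=1, Z=1, U=2, X=1, W=1) weight 1/216
  (Y=1, Z=1, U=2, X=2, W=1) weight 1/216
  (Y=1, Z=1, U=3, X=1, W=0) weight 1/216
  … 111 more
Group by U:
  weight(U=1) = 2/9
  weight(U=2) = 1/9
  weight(U=3) = 2/9
Total weight = 2/9 + 1/9 + 2/9 = 5/9
P(U=1 | obs) = 2/9 / 5/9 = 2/5
P(U=2 | obs) = 1/9 / 5/9 = 1/5
P(U=3 | obs) = 2/9 / 5/9 = 2/5

P(U = 2 | obs) = 1/5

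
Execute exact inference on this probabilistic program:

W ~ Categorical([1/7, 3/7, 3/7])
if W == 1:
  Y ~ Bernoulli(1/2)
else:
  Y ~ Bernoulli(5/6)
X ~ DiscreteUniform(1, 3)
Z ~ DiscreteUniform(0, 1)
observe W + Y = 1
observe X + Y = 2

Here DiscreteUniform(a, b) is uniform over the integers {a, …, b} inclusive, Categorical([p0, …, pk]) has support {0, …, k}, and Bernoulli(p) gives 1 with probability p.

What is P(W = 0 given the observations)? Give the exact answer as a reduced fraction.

P(W = 0 | obs) = 5/14

Enumerate traces; 4 have nonzero weight after conditioning:
  (W=0, Y=1, X=1, Z=0) weight 5/252
  (W=0, Y=1, X=1, Z=1) weight 5/252
  (W=1, Y=0, X=2, Z=0) weight 1/28
  (W=1, Y=0, X=2, Z=1) weight 1/28
Group by W:
  weight(W=0) = 5/126
  weight(W=1) = 1/14
Total weight = 5/126 + 1/14 = 1/9
P(W=0 | obs) = 5/126 / 1/9 = 5/14
P(W=1 | obs) = 1/14 / 1/9 = 9/14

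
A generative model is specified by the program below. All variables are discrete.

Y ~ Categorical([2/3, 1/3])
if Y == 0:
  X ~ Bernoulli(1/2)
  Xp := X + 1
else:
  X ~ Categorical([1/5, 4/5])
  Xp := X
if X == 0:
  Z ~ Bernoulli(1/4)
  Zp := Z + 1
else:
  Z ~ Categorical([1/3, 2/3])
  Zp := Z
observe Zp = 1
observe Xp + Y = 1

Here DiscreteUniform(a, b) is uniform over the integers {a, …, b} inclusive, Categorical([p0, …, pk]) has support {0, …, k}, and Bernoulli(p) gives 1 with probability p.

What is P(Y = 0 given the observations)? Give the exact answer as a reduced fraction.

P(Y = 0 | obs) = 5/6

Enumerate traces; 2 have nonzero weight after conditioning:
  (Y=0, X=0, Z=0) weight 1/4
  (Y=1, X=0, Z=0) weight 1/20
Group by Y:
  weight(Y=0) = 1/4
  weight(Y=1) = 1/20
Total weight = 1/4 + 1/20 = 3/10
P(Y=0 | obs) = 1/4 / 3/10 = 5/6
P(Y=1 | obs) = 1/20 / 3/10 = 1/6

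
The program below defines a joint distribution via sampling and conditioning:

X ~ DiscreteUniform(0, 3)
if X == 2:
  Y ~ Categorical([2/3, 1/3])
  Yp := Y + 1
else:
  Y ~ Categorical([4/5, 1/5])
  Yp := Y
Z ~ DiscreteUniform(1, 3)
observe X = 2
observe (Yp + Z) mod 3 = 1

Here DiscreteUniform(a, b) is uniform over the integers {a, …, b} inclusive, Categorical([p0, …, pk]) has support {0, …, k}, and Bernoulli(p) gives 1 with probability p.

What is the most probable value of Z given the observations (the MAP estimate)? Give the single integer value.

Enumerate traces; 2 have nonzero weight after conditioning:
  (X=2, Y=0, Z=3) weight 1/18
  (X=2, Y=1, Z=2) weight 1/36
Group by Z:
  weight(Z=2) = 1/36
  weight(Z=3) = 1/18
Total weight = 1/36 + 1/18 = 1/12
P(Z=2 | obs) = 1/36 / 1/12 = 1/3
P(Z=3 | obs) = 1/18 / 1/12 = 2/3
argmax = 3

argmax_v P(Z = v | obs) = 3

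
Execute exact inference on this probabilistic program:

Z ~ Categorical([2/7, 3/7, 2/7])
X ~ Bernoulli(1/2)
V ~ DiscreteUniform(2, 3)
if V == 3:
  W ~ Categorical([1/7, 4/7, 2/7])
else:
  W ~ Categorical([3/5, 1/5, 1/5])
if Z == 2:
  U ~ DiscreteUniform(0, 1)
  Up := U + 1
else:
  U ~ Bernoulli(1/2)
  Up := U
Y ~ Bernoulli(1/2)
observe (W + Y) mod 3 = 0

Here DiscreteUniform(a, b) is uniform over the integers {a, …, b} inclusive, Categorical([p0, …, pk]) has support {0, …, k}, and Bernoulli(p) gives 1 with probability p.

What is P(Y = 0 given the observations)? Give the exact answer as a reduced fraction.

P(Y = 0 | obs) = 26/43

Enumerate traces; 48 have nonzero weight after conditioning:
  (Z=0, X=0, V=2, W=0, U=0, Y=0) weight 3/280
  (Z=0, X=0, V=2, W=0, U=1, Y=0) weight 3/280
  (Z=0, X=0, V=2, W=2, U=0, Y=1) weight 1/280
  (Z=0, X=0, V=2, W=2, U=1, Y=1) weight 1/280
  (Z=0, X=0, V=3, W=0, U=0, Y=0) weight 1/392
  (Z=0, X=0, V=3, W=0, U=1, Y=0) weight 1/392
  (Z=0, X=0, V=3, W=2, U=0, Y=1) weight 1/196
  (Z=0, X=0, V=3, W=2, U=1, Y=1) weight 1/196
  … 40 more
Group by Y:
  weight(Y=0) = 13/70
  weight(Y=1) = 17/140
Total weight = 13/70 + 17/140 = 43/140
P(Y=0 | obs) = 13/70 / 43/140 = 26/43
P(Y=1 | obs) = 17/140 / 43/140 = 17/43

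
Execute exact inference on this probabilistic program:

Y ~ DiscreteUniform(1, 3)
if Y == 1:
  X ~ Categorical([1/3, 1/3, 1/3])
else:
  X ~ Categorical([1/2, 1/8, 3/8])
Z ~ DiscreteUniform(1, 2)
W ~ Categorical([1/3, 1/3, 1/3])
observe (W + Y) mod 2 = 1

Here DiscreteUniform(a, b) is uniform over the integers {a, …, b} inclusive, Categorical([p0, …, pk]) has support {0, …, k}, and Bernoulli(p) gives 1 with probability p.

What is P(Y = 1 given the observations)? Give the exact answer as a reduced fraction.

Enumerate traces; 30 have nonzero weight after conditioning:
  (Y=1, X=0, Z=1, W=0) weight 1/54
  (Y=1, X=0, Z=1, W=2) weight 1/54
  (Y=1, X=0, Z=2, W=0) weight 1/54
  (Y=1, X=0, Z=2, W=2) weight 1/54
  (Y=1, X=1, Z=1, W=0) weight 1/54
  (Y=1, X=1, Z=1, W=2) weight 1/54
  (Y=1, X=1, Z=2, W=0) weight 1/54
  (Y=1, X=1, Z=2, W=2) weight 1/54
  (Y=2, X=0, Z=1, W=1) weight 1/36
  (Y=3, X=0, Z=1, W=0) weight 1/36
  … 20 more
Group by Y:
  weight(Y=1) = 2/9
  weight(Y=2) = 1/9
  weight(Y=3) = 2/9
Total weight = 2/9 + 1/9 + 2/9 = 5/9
P(Y=1 | obs) = 2/9 / 5/9 = 2/5
P(Y=2 | obs) = 1/9 / 5/9 = 1/5
P(Y=3 | obs) = 2/9 / 5/9 = 2/5

P(Y = 1 | obs) = 2/5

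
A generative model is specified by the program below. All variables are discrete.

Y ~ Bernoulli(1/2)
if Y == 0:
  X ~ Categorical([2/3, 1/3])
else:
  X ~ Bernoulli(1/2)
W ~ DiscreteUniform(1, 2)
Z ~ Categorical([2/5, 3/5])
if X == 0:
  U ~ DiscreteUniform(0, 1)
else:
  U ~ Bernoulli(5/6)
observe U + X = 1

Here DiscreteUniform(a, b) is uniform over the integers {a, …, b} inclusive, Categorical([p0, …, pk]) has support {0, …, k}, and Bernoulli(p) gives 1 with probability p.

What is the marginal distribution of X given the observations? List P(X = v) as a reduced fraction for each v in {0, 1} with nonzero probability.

P(X=0) = 21/26, P(X=1) = 5/26

Enumerate traces; 16 have nonzero weight after conditioning:
  (Y=0, X=0, W=1, Z=0, U=1) weight 1/30
  (Y=0, X=0, W=1, Z=1, U=1) weight 1/20
  (Y=0, X=0, W=2, Z=0, U=1) weight 1/30
  (Y=0, X=0, W=2, Z=1, U=1) weight 1/20
  (Y=0, X=1, W=1, Z=0, U=0) weight 1/180
  (Y=0, X=1, W=1, Z=1, U=0) weight 1/120
  (Y=0, X=1, W=2, Z=0, U=0) weight 1/180
  (Y=0, X=1, W=2, Z=1, U=0) weight 1/120
  … 8 more
Group by X:
  weight(X=0) = 7/24
  weight(X=1) = 5/72
Total weight = 7/24 + 5/72 = 13/36
P(X=0 | obs) = 7/24 / 13/36 = 21/26
P(X=1 | obs) = 5/72 / 13/36 = 5/26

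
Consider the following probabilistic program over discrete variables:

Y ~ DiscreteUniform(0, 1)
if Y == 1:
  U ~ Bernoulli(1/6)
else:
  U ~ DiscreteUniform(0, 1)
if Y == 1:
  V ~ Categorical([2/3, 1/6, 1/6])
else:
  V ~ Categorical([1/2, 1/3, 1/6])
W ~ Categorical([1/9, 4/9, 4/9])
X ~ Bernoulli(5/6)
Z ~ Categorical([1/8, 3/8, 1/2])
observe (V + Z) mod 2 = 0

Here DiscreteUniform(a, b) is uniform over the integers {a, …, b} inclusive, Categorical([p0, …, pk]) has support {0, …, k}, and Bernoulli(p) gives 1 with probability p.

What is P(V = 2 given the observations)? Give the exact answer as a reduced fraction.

Enumerate traces; 120 have nonzero weight after conditioning:
  (Y=0, U=0, V=0, W=0, X=0, Z=0) weight 1/3456
  (Y=0, U=0, V=0, W=0, X=0, Z=2) weight 1/864
  (Y=0, U=0, V=0, W=0, X=1, Z=0) weight 5/3456
  (Y=0, U=0, V=0, W=0, X=1, Z=2) weight 5/864
  (Y=0, U=0, V=0, W=1, X=0, Z=0) weight 1/864
  (Y=0, U=0, V=0, W=1, X=0, Z=2) weight 1/216
  (Y=0, U=0, V=0, W=1, X=1, Z=0) weight 5/864
  (Y=0, U=0, V=0, W=1, X=1, Z=2) weight 5/216
  (Y=0, U=0, V=1, W=0, X=0, Z=1) weight 1/1728
  (Y=0, U=0, V=2, W=0, X=0, Z=0) weight 1/10368
  … 110 more
Group by V:
  weight(V=0) = 35/96
  weight(V=1) = 3/32
  weight(V=2) = 5/48
Total weight = 35/96 + 3/32 + 5/48 = 9/16
P(V=0 | obs) = 35/96 / 9/16 = 35/54
P(V=1 | obs) = 3/32 / 9/16 = 1/6
P(V=2 | obs) = 5/48 / 9/16 = 5/27

P(V = 2 | obs) = 5/27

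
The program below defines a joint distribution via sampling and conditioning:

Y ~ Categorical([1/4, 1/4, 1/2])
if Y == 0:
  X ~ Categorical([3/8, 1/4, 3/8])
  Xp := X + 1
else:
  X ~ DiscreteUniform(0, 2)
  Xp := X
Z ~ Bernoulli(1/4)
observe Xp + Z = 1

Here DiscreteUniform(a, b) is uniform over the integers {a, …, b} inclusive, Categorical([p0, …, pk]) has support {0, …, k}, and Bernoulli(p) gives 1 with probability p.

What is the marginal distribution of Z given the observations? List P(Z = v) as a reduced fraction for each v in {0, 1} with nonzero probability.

Enumerate traces; 5 have nonzero weight after conditioning:
  (Y=0, X=0, Z=0) weight 9/128
  (Y=1, X=0, Z=1) weight 1/48
  (Y=1, X=1, Z=0) weight 1/16
  (Y=2, X=0, Z=1) weight 1/24
  (Y=2, X=1, Z=0) weight 1/8
Group by Z:
  weight(Z=0) = 33/128
  weight(Z=1) = 1/16
Total weight = 33/128 + 1/16 = 41/128
P(Z=0 | obs) = 33/128 / 41/128 = 33/41
P(Z=1 | obs) = 1/16 / 41/128 = 8/41

P(Z=0) = 33/41, P(Z=1) = 8/41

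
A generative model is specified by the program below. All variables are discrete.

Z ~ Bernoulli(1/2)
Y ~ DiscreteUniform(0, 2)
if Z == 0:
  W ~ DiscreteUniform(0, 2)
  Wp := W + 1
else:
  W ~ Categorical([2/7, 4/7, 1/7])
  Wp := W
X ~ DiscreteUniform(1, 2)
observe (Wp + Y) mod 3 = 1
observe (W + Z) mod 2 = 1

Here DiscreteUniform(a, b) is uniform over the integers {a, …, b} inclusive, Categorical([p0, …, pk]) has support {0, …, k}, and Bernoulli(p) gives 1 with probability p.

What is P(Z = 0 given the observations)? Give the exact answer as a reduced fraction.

P(Z = 0 | obs) = 7/16

Enumerate traces; 6 have nonzero weight after conditioning:
  (Z=0, Y=2, W=1, X=1) weight 1/36
  (Z=0, Y=2, W=1, X=2) weight 1/36
  (Z=1, Y=1, W=0, X=1) weight 1/42
  (Z=1, Y=1, W=0, X=2) weight 1/42
  (Z=1, Y=2, W=2, X=1) weight 1/84
  (Z=1, Y=2, W=2, X=2) weight 1/84
Group by Z:
  weight(Z=0) = 1/18
  weight(Z=1) = 1/14
Total weight = 1/18 + 1/14 = 8/63
P(Z=0 | obs) = 1/18 / 8/63 = 7/16
P(Z=1 | obs) = 1/14 / 8/63 = 9/16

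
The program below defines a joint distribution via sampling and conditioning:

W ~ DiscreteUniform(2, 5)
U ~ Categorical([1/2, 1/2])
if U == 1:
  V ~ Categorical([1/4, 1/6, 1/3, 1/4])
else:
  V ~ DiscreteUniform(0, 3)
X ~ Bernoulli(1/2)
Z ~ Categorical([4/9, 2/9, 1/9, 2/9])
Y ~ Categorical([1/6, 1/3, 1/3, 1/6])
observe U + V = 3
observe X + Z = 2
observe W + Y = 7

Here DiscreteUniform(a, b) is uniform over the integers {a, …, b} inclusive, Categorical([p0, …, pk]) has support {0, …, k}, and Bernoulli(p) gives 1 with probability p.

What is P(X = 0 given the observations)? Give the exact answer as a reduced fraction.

P(X = 0 | obs) = 1/3

Enumerate traces; 8 have nonzero weight after conditioning:
  (W=4, U=0, V=3, X=0, Z=2, Y=3) weight 1/3456
  (W=4, U=0, V=3, X=1, Z=1, Y=3) weight 1/1728
  (W=4, U=1, V=2, X=0, Z=2, Y=3) weight 1/2592
  (W=4, U=1, V=2, X=1, Z=1, Y=3) weight 1/1296
  (W=5, U=0, V=3, X=0, Z=2, Y=2) weight 1/1728
  (W=5, U=0, V=3, X=1, Z=1, Y=2) weight 1/864
  (W=5, U=1, V=2, X=0, Z=2, Y=2) weight 1/1296
  (W=5, U=1, V=2, X=1, Z=1, Y=2) weight 1/648
Group by X:
  weight(X=0) = 7/3456
  weight(X=1) = 7/1728
Total weight = 7/3456 + 7/1728 = 7/1152
P(X=0 | obs) = 7/3456 / 7/1152 = 1/3
P(X=1 | obs) = 7/1728 / 7/1152 = 2/3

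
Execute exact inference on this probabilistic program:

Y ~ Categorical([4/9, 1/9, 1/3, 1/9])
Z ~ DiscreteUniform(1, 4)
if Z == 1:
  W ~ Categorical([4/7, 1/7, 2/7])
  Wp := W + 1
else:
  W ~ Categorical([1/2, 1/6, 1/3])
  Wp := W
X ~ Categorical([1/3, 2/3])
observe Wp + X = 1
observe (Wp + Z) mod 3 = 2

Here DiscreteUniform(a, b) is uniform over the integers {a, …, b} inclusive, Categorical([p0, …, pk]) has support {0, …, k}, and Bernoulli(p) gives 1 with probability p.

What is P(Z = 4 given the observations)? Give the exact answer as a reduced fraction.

P(Z = 4 | obs) = 7/73

Enumerate traces; 12 have nonzero weight after conditioning:
  (Y=0, Z=1, W=0, X=0) weight 4/189
  (Y=0, Z=2, W=0, X=1) weight 1/27
  (Y=0, Z=4, W=1, X=0) weight 1/162
  (Y=1, Z=1, W=0, X=0) weight 1/189
  (Y=1, Z=2, W=0, X=1) weight 1/108
  (Y=1, Z=4, W=1, X=0) weight 1/648
  (Y=2, Z=1, W=0, X=0) weight 1/63
  (Y=2, Z=2, W=0, X=1) weight 1/36
  … 4 more
Group by Z:
  weight(Z=1) = 1/21
  weight(Z=2) = 1/12
  weight(Z=4) = 1/72
Total weight = 1/21 + 1/12 + 1/72 = 73/504
P(Z=1 | obs) = 1/21 / 73/504 = 24/73
P(Z=2 | obs) = 1/12 / 73/504 = 42/73
P(Z=4 | obs) = 1/72 / 73/504 = 7/73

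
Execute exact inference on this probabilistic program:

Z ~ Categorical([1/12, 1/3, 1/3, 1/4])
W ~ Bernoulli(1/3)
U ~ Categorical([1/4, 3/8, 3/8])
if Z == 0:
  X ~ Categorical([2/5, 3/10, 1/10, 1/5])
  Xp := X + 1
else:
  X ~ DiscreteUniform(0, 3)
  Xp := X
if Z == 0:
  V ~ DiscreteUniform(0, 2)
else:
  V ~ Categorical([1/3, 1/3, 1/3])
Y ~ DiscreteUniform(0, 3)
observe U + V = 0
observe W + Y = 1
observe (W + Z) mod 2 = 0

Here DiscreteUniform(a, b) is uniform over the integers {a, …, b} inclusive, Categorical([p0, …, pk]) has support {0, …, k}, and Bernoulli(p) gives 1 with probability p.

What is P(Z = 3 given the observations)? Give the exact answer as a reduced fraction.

P(Z = 3 | obs) = 3/17

Enumerate traces; 16 have nonzero weight after conditioning:
  (Z=0, W=0, U=0, X=0, V=0, Y=1) weight 1/2160
  (Z=0, W=0, U=0, X=1, V=0, Y=1) weight 1/2880
  (Z=0, W=0, U=0, X=2, V=0, Y=1) weight 1/8640
  (Z=0, W=0, U=0, X=3, V=0, Y=1) weight 1/4320
  (Z=1, W=1, U=0, X=0, V=0, Y=0) weight 1/1728
  (Z=1, W=1, U=0, X=1, V=0, Y=0) weight 1/1728
  (Z=1, W=1, U=0, X=2, V=0, Y=0) weight 1/1728
  (Z=1, W=1, U=0, X=3, V=0, Y=0) weight 1/1728
  (Z=2, W=0, U=0, X=0, V=0, Y=1) weight 1/864
  (Z=3, W=1, U=0, X=0, V=0, Y=0) weight 1/2304
  … 6 more
Group by Z:
  weight(Z=0) = 1/864
  weight(Z=1) = 1/432
  weight(Z=2) = 1/216
  weight(Z=3) = 1/576
Total weight = 1/864 + 1/432 + 1/216 + 1/576 = 17/1728
P(Z=0 | obs) = 1/864 / 17/1728 = 2/17
P(Z=1 | obs) = 1/432 / 17/1728 = 4/17
P(Z=2 | obs) = 1/216 / 17/1728 = 8/17
P(Z=3 | obs) = 1/576 / 17/1728 = 3/17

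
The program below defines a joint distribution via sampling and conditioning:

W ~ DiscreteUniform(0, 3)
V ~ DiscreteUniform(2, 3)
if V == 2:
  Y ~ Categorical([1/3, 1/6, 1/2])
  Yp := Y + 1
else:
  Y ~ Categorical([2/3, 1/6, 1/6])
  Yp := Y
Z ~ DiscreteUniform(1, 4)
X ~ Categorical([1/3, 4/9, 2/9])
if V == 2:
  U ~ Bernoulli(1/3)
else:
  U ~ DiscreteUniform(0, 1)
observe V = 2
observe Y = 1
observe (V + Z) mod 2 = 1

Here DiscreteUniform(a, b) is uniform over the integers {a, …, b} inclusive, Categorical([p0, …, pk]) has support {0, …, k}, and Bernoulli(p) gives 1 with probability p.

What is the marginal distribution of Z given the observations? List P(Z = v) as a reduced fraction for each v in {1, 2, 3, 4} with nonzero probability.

Enumerate traces; 48 have nonzero weight after conditioning:
  (W=0, V=2, Y=1, Z=1, X=0, U=0) weight 1/864
  (W=0, V=2, Y=1, Z=1, X=0, U=1) weight 1/1728
  (W=0, V=2, Y=1, Z=1, X=1, U=0) weight 1/648
  (W=0, V=2, Y=1, Z=1, X=1, U=1) weight 1/1296
  (W=0, V=2, Y=1, Z=1, X=2, U=0) weight 1/1296
  (W=0, V=2, Y=1, Z=1, X=2, U=1) weight 1/2592
  (W=0, V=2, Y=1, Z=3, X=0, U=0) weight 1/864
  (W=0, V=2, Y=1, Z=3, X=0, U=1) weight 1/1728
  … 40 more
Group by Z:
  weight(Z=1) = 1/48
  weight(Z=3) = 1/48
Total weight = 1/48 + 1/48 = 1/24
P(Z=1 | obs) = 1/48 / 1/24 = 1/2
P(Z=3 | obs) = 1/48 / 1/24 = 1/2

P(Z=1) = 1/2, P(Z=3) = 1/2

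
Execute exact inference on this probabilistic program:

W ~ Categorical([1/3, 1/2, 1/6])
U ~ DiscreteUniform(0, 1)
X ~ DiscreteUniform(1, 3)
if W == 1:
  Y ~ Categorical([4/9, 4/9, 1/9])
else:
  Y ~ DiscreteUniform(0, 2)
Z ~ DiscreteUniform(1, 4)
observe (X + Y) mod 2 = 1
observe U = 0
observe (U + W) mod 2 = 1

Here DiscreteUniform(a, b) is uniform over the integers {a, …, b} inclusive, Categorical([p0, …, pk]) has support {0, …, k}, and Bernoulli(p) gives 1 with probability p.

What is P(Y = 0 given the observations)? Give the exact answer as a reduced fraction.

Enumerate traces; 20 have nonzero weight after conditioning:
  (W=1, U=0, X=1, Y=0, Z=1) weight 1/108
  (W=1, U=0, X=1, Y=0, Z=2) weight 1/108
  (W=1, U=0, X=1, Y=0, Z=3) weight 1/108
  (W=1, U=0, X=1, Y=0, Z=4) weight 1/108
  (W=1, U=0, X=1, Y=2, Z=1) weight 1/432
  (W=1, U=0, X=1, Y=2, Z=2) weight 1/432
  (W=1, U=0, X=1, Y=2, Z=3) weight 1/432
  (W=1, U=0, X=1, Y=2, Z=4) weight 1/432
  (W=1, U=0, X=2, Y=1, Z=1) weight 1/108
  … 11 more
Group by Y:
  weight(Y=0) = 2/27
  weight(Y=1) = 1/27
  weight(Y=2) = 1/54
Total weight = 2/27 + 1/27 + 1/54 = 7/54
P(Y=0 | obs) = 2/27 / 7/54 = 4/7
P(Y=1 | obs) = 1/27 / 7/54 = 2/7
P(Y=2 | obs) = 1/54 / 7/54 = 1/7

P(Y = 0 | obs) = 4/7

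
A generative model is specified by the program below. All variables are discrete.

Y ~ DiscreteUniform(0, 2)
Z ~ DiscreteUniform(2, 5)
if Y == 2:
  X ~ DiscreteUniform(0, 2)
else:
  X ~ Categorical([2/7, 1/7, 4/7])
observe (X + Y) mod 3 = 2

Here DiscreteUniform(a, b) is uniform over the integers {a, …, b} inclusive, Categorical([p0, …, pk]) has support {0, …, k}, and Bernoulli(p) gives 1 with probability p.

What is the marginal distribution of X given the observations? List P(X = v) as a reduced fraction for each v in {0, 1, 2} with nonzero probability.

P(X=0) = 7/22, P(X=1) = 3/22, P(X=2) = 6/11

Enumerate traces; 12 have nonzero weight after conditioning:
  (Y=0, Z=2, X=2) weight 1/21
  (Y=0, Z=3, X=2) weight 1/21
  (Y=0, Z=4, X=2) weight 1/21
  (Y=0, Z=5, X=2) weight 1/21
  (Y=1, Z=2, X=1) weight 1/84
  (Y=1, Z=3, X=1) weight 1/84
  (Y=1, Z=4, X=1) weight 1/84
  (Y=1, Z=5, X=1) weight 1/84
  (Y=2, Z=2, X=0) weight 1/36
  … 3 more
Group by X:
  weight(X=0) = 1/9
  weight(X=1) = 1/21
  weight(X=2) = 4/21
Total weight = 1/9 + 1/21 + 4/21 = 22/63
P(X=0 | obs) = 1/9 / 22/63 = 7/22
P(X=1 | obs) = 1/21 / 22/63 = 3/22
P(X=2 | obs) = 4/21 / 22/63 = 6/11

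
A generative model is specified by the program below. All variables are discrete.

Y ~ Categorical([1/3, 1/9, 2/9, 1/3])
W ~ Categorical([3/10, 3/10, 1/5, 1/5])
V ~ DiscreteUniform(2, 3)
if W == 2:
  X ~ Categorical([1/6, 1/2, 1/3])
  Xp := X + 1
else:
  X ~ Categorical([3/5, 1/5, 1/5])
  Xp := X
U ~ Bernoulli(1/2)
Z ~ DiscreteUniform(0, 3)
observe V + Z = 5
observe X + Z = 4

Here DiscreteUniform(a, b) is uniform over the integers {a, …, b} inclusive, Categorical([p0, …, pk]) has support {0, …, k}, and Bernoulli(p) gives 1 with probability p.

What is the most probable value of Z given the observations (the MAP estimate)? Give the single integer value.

argmax_v P(Z = v | obs) = 3

Enumerate traces; 64 have nonzero weight after conditioning:
  (Y=0, W=0, V=2, X=1, U=0, Z=3) weight 1/800
  (Y=0, W=0, V=2, X=1, U=1, Z=3) weight 1/800
  (Y=0, W=0, V=3, X=2, U=0, Z=2) weight 1/800
  (Y=0, W=0, V=3, X=2, U=1, Z=2) weight 1/800
  (Y=0, W=1, V=2, X=1, U=0, Z=3) weight 1/800
  (Y=0, W=1, V=2, X=1, U=1, Z=3) weight 1/800
  (Y=0, W=1, V=3, X=2, U=0, Z=2) weight 1/800
  (Y=0, W=1, V=3, X=2, U=1, Z=2) weight 1/800
  … 56 more
Group by Z:
  weight(Z=2) = 17/600
  weight(Z=3) = 13/400
Total weight = 17/600 + 13/400 = 73/1200
P(Z=2 | obs) = 17/600 / 73/1200 = 34/73
P(Z=3 | obs) = 13/400 / 73/1200 = 39/73
argmax = 3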